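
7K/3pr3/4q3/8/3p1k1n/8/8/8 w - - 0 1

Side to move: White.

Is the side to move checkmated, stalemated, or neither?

stalemate

White to move; white king on h8.
In check: no.
King squares — g7: attacked by Re7; h7: attacked by Re7; g8: attacked by Qe6.
Legal moves for White: none.
Not in check and no legal moves → stalemate.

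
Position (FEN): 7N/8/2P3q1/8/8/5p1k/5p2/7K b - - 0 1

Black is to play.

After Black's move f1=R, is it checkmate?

yes

After f1=R: white king on h1; in check: yes, from the black rook on f1.
King squares — g1: attacked by Rf1; g2: attacked by Pf3; h2: attacked by Kh3.
White has no legal moves → checkmate.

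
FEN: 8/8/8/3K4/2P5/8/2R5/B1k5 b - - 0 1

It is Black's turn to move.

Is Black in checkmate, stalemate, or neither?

neither

Black to move; black king on c1.
In check: yes, from the white rook on c2.
King squares — b1: available; d1: available; b2: attacked by Ba1; c2: available; d2: attacked by Rc2.
Legal moves for Black: Kxc2, Kd1, Kb1.
Black is in check but has 3 legal moves → neither.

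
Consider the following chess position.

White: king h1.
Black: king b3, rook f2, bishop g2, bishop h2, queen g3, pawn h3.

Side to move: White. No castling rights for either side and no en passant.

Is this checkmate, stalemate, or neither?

White to move; white king on h1.
In check: yes, from the black bishop on g2.
King squares — g1: attacked by Bh2; g2: attacked by Rf2; h2: attacked by Qg3.
Legal moves for White: none.
In check with no legal moves → checkmate.

checkmate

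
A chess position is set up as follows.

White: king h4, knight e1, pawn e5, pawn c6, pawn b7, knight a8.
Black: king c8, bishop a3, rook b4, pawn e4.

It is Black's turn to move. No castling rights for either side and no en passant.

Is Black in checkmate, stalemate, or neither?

neither

Black to move; black king on c8.
In check: yes, from the white pawn on b7.
King squares — b7: attacked by Pc6; c7: attacked by Na8; d7: attacked by Pc6; b8: available; d8: available.
Legal moves for Black: Kd8, Kb8, Rxb7.
Black is in check but has 3 legal moves → neither.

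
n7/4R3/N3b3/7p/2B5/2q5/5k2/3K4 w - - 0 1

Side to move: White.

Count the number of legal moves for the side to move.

White to move; king on d1.
In check: no.
Legal moves: Re8, Rh7, Rg7, Rf7+, Rd7, Rc7, Rb7, Ra7, Rxe6, Nb8, Nc7, Nc5, Nb4, Bxe6, Bd5, Bb5, Bd3, Bb3, Be2, Ba2, Bf1.
Count: 21.

21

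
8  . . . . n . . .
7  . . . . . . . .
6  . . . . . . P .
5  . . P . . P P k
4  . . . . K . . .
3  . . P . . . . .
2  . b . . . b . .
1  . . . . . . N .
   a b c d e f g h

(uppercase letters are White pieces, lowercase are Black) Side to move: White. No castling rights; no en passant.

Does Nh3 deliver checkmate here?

no

After Nh3: black king on h5; in check: no.
Black is not in check, so this cannot be checkmate.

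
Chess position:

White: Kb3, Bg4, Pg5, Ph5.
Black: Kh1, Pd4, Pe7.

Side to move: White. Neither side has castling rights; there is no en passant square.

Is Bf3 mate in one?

After Bf3: black king on h1; in check: yes, from the white bishop on f3.
Black has 2 legal replies: Kh2, Kg1.
In check but a legal move exists → not checkmate.

no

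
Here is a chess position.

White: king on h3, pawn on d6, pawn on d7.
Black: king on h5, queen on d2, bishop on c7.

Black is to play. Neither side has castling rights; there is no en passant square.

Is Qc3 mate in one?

After Qc3: white king on h3; in check: yes, from the black queen on c3.
White has 2 legal replies: Kh2, Kg2.
In check but a legal move exists → not checkmate.

no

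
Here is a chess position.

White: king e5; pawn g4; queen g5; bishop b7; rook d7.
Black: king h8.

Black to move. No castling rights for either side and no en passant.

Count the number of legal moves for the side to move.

0

Black to move; king on h8.
In check: no.
Legal moves: none.
Count: 0.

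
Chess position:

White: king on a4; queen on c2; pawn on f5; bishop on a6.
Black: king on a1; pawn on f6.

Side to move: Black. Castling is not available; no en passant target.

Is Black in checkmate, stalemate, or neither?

stalemate

Black to move; black king on a1.
In check: no.
King squares — b1: attacked by Qc2; a2: attacked by Qc2; b2: attacked by Qc2.
Legal moves for Black: none.
Not in check and no legal moves → stalemate.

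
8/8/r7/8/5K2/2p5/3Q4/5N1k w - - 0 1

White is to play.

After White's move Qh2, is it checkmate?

yes

After Qh2: black king on h1; in check: yes, from the white queen on h2.
King squares — g1: attacked by Qh2; g2: attacked by Qh2; h2: attacked by Nf1.
Black has no legal moves → checkmate.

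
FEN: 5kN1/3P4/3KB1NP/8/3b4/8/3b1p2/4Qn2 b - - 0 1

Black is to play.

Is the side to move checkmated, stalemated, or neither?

checkmate

Black to move; black king on f8.
In check: yes, from the white knight on g6.
King squares — e7: attacked by Kd6; f7: attacked by Be6; g7: attacked by Ph6; e8: attacked by Pd7; g8: attacked by Be6.
Legal moves for Black: none.
In check with no legal moves → checkmate.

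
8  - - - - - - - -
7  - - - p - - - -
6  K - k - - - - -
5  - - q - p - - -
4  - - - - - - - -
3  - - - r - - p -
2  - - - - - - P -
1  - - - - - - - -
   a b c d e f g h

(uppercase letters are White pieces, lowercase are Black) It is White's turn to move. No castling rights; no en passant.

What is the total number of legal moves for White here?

0

White to move; king on a6.
In check: no.
Legal moves: none.
Count: 0.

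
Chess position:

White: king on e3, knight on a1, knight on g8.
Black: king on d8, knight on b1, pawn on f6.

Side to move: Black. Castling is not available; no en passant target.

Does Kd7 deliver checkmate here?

After Kd7: white king on e3; in check: no.
White is not in check, so this cannot be checkmate.

no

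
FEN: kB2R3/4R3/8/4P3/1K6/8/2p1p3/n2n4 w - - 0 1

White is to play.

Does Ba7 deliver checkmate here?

After Ba7: black king on a8; in check: yes, from the white rook on e8.
King squares — a7: attacked by Re7; b7: attacked by Re7; b8: attacked by Ba7.
Black has no legal moves → checkmate.

yes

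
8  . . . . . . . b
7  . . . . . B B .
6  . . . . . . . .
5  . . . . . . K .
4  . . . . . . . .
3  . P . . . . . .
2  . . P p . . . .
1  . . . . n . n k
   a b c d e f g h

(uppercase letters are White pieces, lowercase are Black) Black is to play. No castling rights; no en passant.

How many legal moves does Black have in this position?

Black to move; king on h1.
In check: no.
Legal moves: Bxg7, Kh2, Kg2, Nh3+, Ngf3+, Ne2, Nef3+, Nd3, Ng2, Nxc2, d1=Q, d1=R, d1=B, d1=N.
Count: 14.

14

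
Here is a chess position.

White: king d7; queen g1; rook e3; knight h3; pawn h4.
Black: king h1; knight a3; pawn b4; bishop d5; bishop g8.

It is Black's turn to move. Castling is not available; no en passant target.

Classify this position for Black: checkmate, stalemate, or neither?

checkmate

Black to move; black king on h1.
In check: yes, from the white queen on g1.
King squares — g1: attacked by Nh3; g2: attacked by Qg1; h2: attacked by Qg1.
Legal moves for Black: none.
In check with no legal moves → checkmate.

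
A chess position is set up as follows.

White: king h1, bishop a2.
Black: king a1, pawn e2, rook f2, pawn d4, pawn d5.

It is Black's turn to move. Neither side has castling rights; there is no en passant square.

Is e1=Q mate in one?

yes

After e1=Q: white king on h1; in check: yes, from the black queen on e1.
King squares — g1: attacked by Qe1; g2: attacked by Rf2; h2: attacked by Rf2.
White has no legal moves → checkmate.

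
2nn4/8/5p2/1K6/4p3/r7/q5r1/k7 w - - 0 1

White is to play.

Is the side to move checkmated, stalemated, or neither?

White to move; white king on b5.
In check: no.
Legal moves for White: Kc5, Kb4.
White has 2 legal moves and is not in check → neither.

neither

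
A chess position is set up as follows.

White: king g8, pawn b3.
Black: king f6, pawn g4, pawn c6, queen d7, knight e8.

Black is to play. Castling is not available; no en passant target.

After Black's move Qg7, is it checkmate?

yes

After Qg7: white king on g8; in check: yes, from the black queen on g7.
King squares — f7: attacked by Kf6; g7: attacked by Kf6; h7: attacked by Qg7; f8: attacked by Qg7; h8: attacked by Qg7.
White has no legal moves → checkmate.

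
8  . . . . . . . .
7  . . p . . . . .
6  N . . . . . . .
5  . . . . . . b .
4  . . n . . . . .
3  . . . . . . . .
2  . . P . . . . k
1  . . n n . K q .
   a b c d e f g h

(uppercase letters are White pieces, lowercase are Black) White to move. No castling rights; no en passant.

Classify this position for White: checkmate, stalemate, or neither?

checkmate

White to move; white king on f1.
In check: yes, from the black queen on g1.
King squares — e1: attacked by Qg1; g1: attacked by Kh2; e2: attacked by Nc1; f2: attacked by Nd1; g2: attacked by Qg1.
Legal moves for White: none.
In check with no legal moves → checkmate.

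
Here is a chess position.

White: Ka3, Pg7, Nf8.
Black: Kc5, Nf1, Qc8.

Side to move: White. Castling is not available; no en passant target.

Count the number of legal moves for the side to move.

12

White to move; king on a3.
In check: no.
Legal moves: Nh7, Nd7+, Ng6, Ne6+, Ka4, Kb3, Kb2, Ka2, g8=Q, g8=R, g8=B, g8=N.
Count: 12.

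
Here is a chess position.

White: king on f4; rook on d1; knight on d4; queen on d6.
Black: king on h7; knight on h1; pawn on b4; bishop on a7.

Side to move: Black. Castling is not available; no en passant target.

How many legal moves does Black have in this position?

Black to move; king on h7.
In check: no.
Legal moves: Kh8, Kg8, Kg7, Bb8, Bb6, Bc5, Bxd4, Ng3, Nf2, b3.
Count: 10.

10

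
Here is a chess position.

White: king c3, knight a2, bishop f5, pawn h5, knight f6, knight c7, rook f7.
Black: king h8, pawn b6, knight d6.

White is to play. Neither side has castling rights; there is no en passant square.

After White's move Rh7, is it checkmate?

yes

After Rh7: black king on h8; in check: yes, from the white rook on h7.
King squares — g7: attacked by Rh7; h7: attacked by Bf5; g8: attacked by Nf6.
Black has no legal moves → checkmate.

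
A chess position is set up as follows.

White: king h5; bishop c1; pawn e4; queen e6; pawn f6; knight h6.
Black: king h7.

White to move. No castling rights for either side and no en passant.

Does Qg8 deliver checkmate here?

yes

After Qg8: black king on h7; in check: yes, from the white queen on g8.
King squares — g6: attacked by Kh5; h6: attacked by Bc1; g7: attacked by Pf6; g8: attacked by Nh6; h8: attacked by Qg8.
Black has no legal moves → checkmate.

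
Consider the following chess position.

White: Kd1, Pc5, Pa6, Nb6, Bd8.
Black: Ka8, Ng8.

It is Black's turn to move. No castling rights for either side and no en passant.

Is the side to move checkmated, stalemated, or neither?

Black to move; black king on a8.
In check: yes, from the white knight on b6.
King squares — a7: available; b7: attacked by Pa6; b8: available.
Legal moves for Black: Kb8, Ka7.
Black is in check but has 2 legal moves → neither.

neither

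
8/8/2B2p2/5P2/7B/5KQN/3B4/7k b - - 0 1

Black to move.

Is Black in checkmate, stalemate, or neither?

stalemate

Black to move; black king on h1.
In check: no.
King squares — g1: attacked by Qg3; g2: attacked by Kf3; h2: attacked by Qg3.
Legal moves for Black: none.
Not in check and no legal moves → stalemate.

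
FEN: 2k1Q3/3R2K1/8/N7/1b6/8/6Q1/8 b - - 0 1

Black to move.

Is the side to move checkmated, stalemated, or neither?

checkmate

Black to move; black king on c8.
In check: yes, from the white queen on e8.
King squares — b7: attacked by Qg2; c7: attacked by Rd7; d7: attacked by Qe8; b8: attacked by Qe8; d8: attacked by Rd7.
Legal moves for Black: none.
In check with no legal moves → checkmate.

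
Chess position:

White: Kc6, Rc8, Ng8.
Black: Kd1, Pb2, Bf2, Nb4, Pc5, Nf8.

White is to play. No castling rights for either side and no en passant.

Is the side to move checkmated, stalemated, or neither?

White to move; white king on c6.
In check: yes, from the black knight on b4.
King squares — b5: available; c5: attacked by Bf2; d5: attacked by Nb4; b6: available; d6: available; b7: available; c7: available; d7: attacked by Nf8.
Legal moves for White: Kc7, Kb7, Kd6, Kb6, Kb5.
White is in check but has 5 legal moves → neither.

neither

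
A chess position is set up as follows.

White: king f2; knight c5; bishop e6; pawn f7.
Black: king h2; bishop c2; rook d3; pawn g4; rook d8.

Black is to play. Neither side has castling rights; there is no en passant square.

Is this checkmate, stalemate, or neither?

neither

Black to move; black king on h2.
In check: no.
Legal moves for Black include: Rh8, Rg8, Rf8, Re8, Rc8, Rb8, Ra8, R8d7, R8d6, R8d5, R8d4, R3d7, R3d6, R3d5, R3d4, Rh3, Rg3, Rf3+, ... (list truncated; more exist).
Black has legal moves and is not in check → neither.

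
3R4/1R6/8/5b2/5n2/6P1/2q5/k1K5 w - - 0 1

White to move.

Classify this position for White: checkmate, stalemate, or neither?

checkmate

White to move; white king on c1.
In check: yes, from the black queen on c2.
King squares — b1: attacked by Ka1; d1: attacked by Qc2; b2: attacked by Ka1; c2: attacked by Bf5; d2: attacked by Qc2.
Legal moves for White: none.
In check with no legal moves → checkmate.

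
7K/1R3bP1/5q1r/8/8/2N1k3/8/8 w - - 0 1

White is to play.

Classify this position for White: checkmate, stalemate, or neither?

checkmate

White to move; white king on h8.
In check: yes, from the black rook on h6.
King squares — g7: own pawn; h7: attacked by Rh6; g8: attacked by Bf7.
Legal moves for White: none.
In check with no legal moves → checkmate.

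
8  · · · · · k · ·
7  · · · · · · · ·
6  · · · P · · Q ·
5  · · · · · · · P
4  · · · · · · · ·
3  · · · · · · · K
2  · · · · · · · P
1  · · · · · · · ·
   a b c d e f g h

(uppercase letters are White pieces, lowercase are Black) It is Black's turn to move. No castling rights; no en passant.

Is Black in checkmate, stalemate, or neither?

stalemate

Black to move; black king on f8.
In check: no.
King squares — e7: attacked by Pd6; f7: attacked by Qg6; g7: attacked by Qg6; e8: attacked by Qg6; g8: attacked by Qg6.
Legal moves for Black: none.
Not in check and no legal moves → stalemate.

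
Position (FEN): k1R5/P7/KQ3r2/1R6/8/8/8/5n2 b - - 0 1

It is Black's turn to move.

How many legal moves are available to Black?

Black to move; king on a8.
In check: yes, from the white rook on c8.
Legal moves: none.
Count: 0.

0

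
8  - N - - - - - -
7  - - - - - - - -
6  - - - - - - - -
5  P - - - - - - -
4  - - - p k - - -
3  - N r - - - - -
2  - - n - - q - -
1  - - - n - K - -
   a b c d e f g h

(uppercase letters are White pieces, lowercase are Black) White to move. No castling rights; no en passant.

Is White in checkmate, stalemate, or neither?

White to move; white king on f1.
In check: yes, from the black queen on f2.
King squares — e1: attacked by Nc2; g1: attacked by Qf2; e2: attacked by Qf2; f2: attacked by Nd1; g2: attacked by Qf2.
Legal moves for White: none.
In check with no legal moves → checkmate.

checkmate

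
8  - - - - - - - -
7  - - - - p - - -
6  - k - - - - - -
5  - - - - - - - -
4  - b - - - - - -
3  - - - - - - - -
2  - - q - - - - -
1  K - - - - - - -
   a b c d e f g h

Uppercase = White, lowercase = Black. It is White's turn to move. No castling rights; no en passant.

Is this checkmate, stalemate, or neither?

White to move; white king on a1.
In check: no.
King squares — b1: attacked by Qc2; a2: attacked by Qc2; b2: attacked by Qc2.
Legal moves for White: none.
Not in check and no legal moves → stalemate.

stalemate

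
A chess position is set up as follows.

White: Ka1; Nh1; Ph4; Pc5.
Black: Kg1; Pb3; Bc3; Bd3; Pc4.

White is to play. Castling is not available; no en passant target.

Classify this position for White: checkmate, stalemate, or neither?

checkmate

White to move; white king on a1.
In check: yes, from the black bishop on c3.
King squares — b1: attacked by Bd3; a2: attacked by Pb3; b2: attacked by Bc3.
Legal moves for White: none.
In check with no legal moves → checkmate.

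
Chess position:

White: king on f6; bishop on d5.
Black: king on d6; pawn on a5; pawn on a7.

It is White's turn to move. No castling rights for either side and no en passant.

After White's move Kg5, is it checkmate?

no

After Kg5: black king on d6; in check: no.
Black is not in check, so this cannot be checkmate.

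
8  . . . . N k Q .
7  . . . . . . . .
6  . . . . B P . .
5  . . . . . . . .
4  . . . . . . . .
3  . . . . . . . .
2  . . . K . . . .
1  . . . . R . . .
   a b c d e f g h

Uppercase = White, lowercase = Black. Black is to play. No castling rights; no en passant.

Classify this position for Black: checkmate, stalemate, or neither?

Black to move; black king on f8.
In check: yes, from the white queen on g8.
King squares — e7: attacked by Pf6; f7: attacked by Be6; g7: attacked by Pf6; e8: attacked by Qg8; g8: attacked by Be6.
Legal moves for Black: none.
In check with no legal moves → checkmate.

checkmate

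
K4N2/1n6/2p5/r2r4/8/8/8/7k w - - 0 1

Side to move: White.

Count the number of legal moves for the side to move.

2

White to move; king on a8.
In check: yes, from the black rook on a5.
Legal moves: Kb8, Kxb7.
Count: 2.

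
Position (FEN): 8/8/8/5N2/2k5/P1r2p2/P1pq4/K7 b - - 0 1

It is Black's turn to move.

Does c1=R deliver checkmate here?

After c1=R: white king on a1; in check: yes, from the black rook on c1.
King squares — b1: attacked by Rc1; a2: own pawn; b2: attacked by Qd2.
White has no legal moves → checkmate.

yes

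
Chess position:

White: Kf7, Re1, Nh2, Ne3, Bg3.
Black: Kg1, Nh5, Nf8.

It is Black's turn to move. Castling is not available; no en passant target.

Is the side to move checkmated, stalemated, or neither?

Black to move; black king on g1.
In check: yes, from the white rook on e1.
King squares — f1: attacked by Re1; h1: attacked by Re1; f2: attacked by Bg3; g2: attacked by Ne3; h2: attacked by Bg3.
Legal moves for Black: none.
In check with no legal moves → checkmate.

checkmate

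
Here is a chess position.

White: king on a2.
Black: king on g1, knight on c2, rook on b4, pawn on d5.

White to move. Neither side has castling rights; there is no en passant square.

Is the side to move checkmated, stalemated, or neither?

White to move; white king on a2.
In check: no.
King squares — a1: attacked by Nc2; b1: attacked by Rb4; b2: attacked by Rb4; a3: attacked by Nc2; b3: attacked by Rb4.
Legal moves for White: none.
Not in check and no legal moves → stalemate.

stalemate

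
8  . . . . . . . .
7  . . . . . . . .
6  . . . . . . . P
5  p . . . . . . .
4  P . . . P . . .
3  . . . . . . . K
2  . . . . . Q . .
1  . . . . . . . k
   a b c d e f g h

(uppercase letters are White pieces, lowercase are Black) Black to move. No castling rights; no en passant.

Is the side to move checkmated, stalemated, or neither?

Black to move; black king on h1.
In check: no.
King squares — g1: attacked by Qf2; g2: attacked by Qf2; h2: attacked by Qf2.
Legal moves for Black: none.
Not in check and no legal moves → stalemate.

stalemate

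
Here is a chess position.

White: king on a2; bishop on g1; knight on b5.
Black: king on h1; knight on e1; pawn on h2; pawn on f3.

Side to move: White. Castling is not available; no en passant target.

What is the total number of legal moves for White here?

White to move; king on a2.
In check: no.
Legal moves: Nc7, Na7, Nd6, Nd4, Nc3, Na3, Kb3, Ka3, Kb2, Kb1, Ka1, Ba7, Bb6, Bc5, Bd4, Be3, Bxh2, Bf2.
Count: 18.

18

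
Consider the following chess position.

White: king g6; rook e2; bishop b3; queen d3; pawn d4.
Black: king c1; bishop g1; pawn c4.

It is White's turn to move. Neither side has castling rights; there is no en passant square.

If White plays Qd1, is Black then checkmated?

yes

After Qd1: black king on c1; in check: yes, from the white queen on d1.
King squares — b1: attacked by Qd1; d1: attacked by Bb3; b2: attacked by Re2; c2: attacked by Qd1; d2: attacked by Qd1.
Black has no legal moves → checkmate.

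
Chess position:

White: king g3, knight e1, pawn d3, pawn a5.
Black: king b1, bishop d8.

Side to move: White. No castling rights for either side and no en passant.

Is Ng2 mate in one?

no

After Ng2: black king on b1; in check: no.
Black is not in check, so this cannot be checkmate.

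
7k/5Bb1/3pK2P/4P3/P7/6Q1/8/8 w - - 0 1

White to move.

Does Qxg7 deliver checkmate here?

After Qxg7: black king on h8; in check: yes, from the white queen on g7.
King squares — g7: attacked by Ph6; h7: attacked by Qg7; g8: attacked by Bf7.
Black has no legal moves → checkmate.

yes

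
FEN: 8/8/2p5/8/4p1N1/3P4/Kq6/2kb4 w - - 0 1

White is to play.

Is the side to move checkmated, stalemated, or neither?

checkmate

White to move; white king on a2.
In check: yes, from the black queen on b2.
King squares — a1: attacked by Qb2; b1: attacked by Kc1; b2: attacked by Kc1; a3: attacked by Qb2; b3: attacked by Bd1.
Legal moves for White: none.
In check with no legal moves → checkmate.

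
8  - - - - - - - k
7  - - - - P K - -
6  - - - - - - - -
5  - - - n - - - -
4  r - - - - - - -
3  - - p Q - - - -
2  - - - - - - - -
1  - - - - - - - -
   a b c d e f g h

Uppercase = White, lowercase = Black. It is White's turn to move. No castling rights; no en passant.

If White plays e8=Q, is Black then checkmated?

yes

After e8=Q: black king on h8; in check: yes, from the white queen on e8.
King squares — g7: attacked by Kf7; h7: attacked by Qd3; g8: attacked by Kf7.
Black has no legal moves → checkmate.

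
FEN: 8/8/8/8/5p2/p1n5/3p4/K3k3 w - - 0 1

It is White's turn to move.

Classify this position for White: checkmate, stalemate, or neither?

stalemate

White to move; white king on a1.
In check: no.
King squares — b1: attacked by Nc3; a2: attacked by Nc3; b2: attacked by Pa3.
Legal moves for White: none.
Not in check and no legal moves → stalemate.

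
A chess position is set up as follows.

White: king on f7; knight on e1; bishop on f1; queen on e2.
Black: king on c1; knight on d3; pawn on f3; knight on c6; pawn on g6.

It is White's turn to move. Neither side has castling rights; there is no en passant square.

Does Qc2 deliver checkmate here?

After Qc2: black king on c1; in check: yes, from the white queen on c2.
King squares — b1: attacked by Qc2; d1: attacked by Qc2; b2: attacked by Qc2; c2: attacked by Ne1; d2: attacked by Qc2.
Black has no legal moves → checkmate.

yes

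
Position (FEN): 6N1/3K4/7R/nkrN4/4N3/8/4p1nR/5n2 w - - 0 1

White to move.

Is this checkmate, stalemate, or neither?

neither

White to move; white king on d7.
In check: no.
Legal moves for White include: Nge7, Ngf6, Ke8, Kd8, Ke7, Ke6, Kd6, Rh8, Rh7, Rg6, Rf6, Re6, Rd6, Rc6, Rb6+, Ra6, R6h5, R6h4, ... (list truncated; more exist).
White has legal moves and is not in check → neither.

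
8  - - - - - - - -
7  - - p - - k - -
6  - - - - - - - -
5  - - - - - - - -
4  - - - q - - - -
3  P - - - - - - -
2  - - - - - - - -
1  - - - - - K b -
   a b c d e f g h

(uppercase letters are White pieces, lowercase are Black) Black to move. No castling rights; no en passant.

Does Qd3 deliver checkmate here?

After Qd3: white king on f1; in check: yes, from the black queen on d3.
White has 3 legal replies: Kg2, Kxg1, Ke1.
In check but a legal move exists → not checkmate.

no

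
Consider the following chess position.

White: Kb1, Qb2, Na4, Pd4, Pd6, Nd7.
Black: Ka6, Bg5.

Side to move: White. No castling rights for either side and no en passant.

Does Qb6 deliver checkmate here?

After Qb6: black king on a6; in check: yes, from the white queen on b6.
King squares — a5: attacked by Qb6; b5: attacked by Qb6; b6: attacked by Na4; a7: attacked by Qb6; b7: attacked by Qb6.
Black has no legal moves → checkmate.

yes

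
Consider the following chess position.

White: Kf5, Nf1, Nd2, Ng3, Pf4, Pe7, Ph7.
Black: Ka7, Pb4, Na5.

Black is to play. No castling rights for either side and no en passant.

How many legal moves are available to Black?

10

Black to move; king on a7.
In check: no.
Legal moves: Kb8, Ka8, Kb7, Kb6, Ka6, Nb7, Nc6, Nc4, Nb3, b3.
Count: 10.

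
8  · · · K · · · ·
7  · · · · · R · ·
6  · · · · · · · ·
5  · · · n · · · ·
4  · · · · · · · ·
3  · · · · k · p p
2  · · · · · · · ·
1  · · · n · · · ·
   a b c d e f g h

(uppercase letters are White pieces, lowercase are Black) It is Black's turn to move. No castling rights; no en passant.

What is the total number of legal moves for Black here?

Black to move; king on e3.
In check: no.
Legal moves: Ne7, Nc7, Nf6, Nb6, Nf4, Nb4, N5c3, Ke4, Kd4, Kd3, Ke2, Kd2, N1c3, Nf2, Nb2, h2, g2.
Count: 17.

17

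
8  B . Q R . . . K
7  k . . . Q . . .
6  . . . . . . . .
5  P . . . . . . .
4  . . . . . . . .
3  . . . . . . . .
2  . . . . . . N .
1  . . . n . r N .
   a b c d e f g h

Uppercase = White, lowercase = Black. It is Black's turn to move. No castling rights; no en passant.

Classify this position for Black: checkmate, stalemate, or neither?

checkmate

Black to move; black king on a7.
In check: yes, from the white queen on e7.
King squares — a6: attacked by Qc8; b6: attacked by Pa5; b7: attacked by Qe7; a8: attacked by Qc8; b8: attacked by Qc8.
Legal moves for Black: none.
In check with no legal moves → checkmate.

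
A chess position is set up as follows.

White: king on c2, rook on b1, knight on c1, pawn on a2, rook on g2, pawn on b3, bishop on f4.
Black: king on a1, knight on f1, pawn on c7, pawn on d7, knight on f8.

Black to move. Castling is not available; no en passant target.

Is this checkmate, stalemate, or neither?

Black to move; black king on a1.
In check: yes, from the white rook on b1.
King squares — b1: attacked by Kc2; a2: attacked by Nc1; b2: attacked by Rb1.
Legal moves for Black: none.
In check with no legal moves → checkmate.

checkmate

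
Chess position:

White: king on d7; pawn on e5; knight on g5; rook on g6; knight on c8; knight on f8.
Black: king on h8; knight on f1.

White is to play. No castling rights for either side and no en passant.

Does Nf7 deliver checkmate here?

After Nf7: black king on h8; in check: yes, from the white knight on f7.
King squares — g7: attacked by Rg6; h7: attacked by Nf8; g8: attacked by Rg6.
Black has no legal moves → checkmate.

yes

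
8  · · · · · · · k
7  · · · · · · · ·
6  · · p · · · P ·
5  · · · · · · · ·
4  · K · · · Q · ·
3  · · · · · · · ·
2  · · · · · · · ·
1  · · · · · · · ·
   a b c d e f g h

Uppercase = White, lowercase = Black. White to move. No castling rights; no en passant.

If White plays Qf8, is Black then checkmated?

yes

After Qf8: black king on h8; in check: yes, from the white queen on f8.
King squares — g7: attacked by Qf8; h7: attacked by Pg6; g8: attacked by Qf8.
Black has no legal moves → checkmate.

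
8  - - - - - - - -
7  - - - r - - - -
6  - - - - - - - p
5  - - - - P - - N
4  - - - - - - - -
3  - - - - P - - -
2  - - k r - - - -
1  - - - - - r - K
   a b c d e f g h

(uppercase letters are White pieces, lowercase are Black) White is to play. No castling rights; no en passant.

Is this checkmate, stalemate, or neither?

White to move; white king on h1.
In check: yes, from the black rook on f1.
King squares — g1: attacked by Rf1; g2: attacked by Rd2; h2: attacked by Rd2.
Legal moves for White: none.
In check with no legal moves → checkmate.

checkmate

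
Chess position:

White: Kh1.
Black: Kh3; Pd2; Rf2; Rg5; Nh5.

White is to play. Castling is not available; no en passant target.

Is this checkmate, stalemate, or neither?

White to move; white king on h1.
In check: no.
King squares — g1: attacked by Rg5; g2: attacked by Rf2; h2: attacked by Rf2.
Legal moves for White: none.
Not in check and no legal moves → stalemate.

stalemate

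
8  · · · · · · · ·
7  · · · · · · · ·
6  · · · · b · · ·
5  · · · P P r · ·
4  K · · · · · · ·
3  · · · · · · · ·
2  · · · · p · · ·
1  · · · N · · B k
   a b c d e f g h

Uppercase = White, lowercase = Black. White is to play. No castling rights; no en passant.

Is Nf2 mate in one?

After Nf2: black king on h1; in check: yes, from the white knight on f2.
Black has 3 legal replies: Kg2, Kxg1, Rxf2.
In check but a legal move exists → not checkmate.

no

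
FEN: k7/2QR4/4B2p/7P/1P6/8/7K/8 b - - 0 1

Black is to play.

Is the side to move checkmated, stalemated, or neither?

stalemate

Black to move; black king on a8.
In check: no.
King squares — a7: attacked by Qc7; b7: attacked by Qc7; b8: attacked by Qc7.
Legal moves for Black: none.
Not in check and no legal moves → stalemate.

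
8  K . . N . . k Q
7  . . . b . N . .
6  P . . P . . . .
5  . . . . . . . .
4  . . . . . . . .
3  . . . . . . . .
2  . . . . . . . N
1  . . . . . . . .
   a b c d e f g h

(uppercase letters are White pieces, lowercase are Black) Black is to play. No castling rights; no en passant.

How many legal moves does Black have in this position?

0

Black to move; king on g8.
In check: yes, from the white queen on h8.
Legal moves: none.
Count: 0.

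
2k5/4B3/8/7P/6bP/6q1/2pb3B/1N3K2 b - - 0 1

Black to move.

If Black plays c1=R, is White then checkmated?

yes

After c1=R: white king on f1; in check: yes, from the black rook on c1.
King squares — e1: attacked by Rc1; g1: attacked by Rc1; e2: attacked by Bg4; f2: attacked by Qg3; g2: attacked by Qg3.
White has no legal moves → checkmate.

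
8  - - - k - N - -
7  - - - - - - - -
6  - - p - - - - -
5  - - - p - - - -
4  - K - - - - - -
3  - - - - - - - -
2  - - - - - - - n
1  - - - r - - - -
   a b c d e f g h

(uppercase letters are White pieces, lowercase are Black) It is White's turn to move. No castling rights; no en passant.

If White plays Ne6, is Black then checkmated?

no

After Ne6: black king on d8; in check: yes, from the white knight on e6.
Black has 4 legal replies: Ke8, Kc8, Ke7, Kd7.
In check but a legal move exists → not checkmate.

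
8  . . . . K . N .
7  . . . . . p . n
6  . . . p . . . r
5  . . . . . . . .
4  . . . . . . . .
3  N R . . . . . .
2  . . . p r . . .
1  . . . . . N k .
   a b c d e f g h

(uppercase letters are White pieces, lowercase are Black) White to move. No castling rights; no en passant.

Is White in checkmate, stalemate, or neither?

neither

White to move; white king on e8.
In check: yes, from the black rook on e2.
King squares — d7: available; e7: attacked by Re2; f7: available; d8: available; f8: attacked by Nh7.
Legal moves for White: Kd8, Kxf7, Kd7, Ne7, Re3, Ne3.
White is in check but has 6 legal moves → neither.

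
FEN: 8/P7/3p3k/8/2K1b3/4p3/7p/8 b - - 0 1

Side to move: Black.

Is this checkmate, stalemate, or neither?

neither

Black to move; black king on h6.
In check: no.
Legal moves for Black include: Kh7, Kg7, Kg6, Kh5, Kg5, Ba8, Bh7, Bb7, Bg6, Bc6, Bf5, Bd5+, Bf3, Bd3+, Bg2, Bc2, Bh1, Bb1, ... (list truncated; more exist).
Black has legal moves and is not in check → neither.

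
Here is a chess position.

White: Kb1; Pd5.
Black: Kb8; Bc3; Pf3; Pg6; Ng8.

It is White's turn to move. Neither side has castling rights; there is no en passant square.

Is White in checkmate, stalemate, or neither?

neither

White to move; white king on b1.
In check: no.
Legal moves for White: Kc2, Ka2, Kc1, d6.
White has 4 legal moves and is not in check → neither.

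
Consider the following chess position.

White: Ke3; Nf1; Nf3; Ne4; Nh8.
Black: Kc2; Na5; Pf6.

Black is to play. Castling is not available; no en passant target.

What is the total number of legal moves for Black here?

Black to move; king on c2.
In check: no.
Legal moves: Nb7, Nc6, Nc4+, Nb3, Kb3, Kb2, Kd1, Kc1, Kb1, f5.
Count: 10.

10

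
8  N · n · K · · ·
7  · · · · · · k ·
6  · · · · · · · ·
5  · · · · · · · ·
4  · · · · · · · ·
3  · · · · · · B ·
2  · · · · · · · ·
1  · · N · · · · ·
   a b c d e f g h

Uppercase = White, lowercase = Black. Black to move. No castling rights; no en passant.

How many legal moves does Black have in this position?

10

Black to move; king on g7.
In check: no.
Legal moves: Ne7, Na7, Nd6+, Nb6, Kh8, Kg8, Kh7, Kh6, Kg6, Kf6.
Count: 10.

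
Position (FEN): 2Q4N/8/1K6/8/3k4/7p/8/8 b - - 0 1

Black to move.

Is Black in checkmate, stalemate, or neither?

Black to move; black king on d4.
In check: no.
Legal moves for Black: Ke5, Kd5, Ke4, Ke3, Kd3, h2.
Black has 6 legal moves and is not in check → neither.

neither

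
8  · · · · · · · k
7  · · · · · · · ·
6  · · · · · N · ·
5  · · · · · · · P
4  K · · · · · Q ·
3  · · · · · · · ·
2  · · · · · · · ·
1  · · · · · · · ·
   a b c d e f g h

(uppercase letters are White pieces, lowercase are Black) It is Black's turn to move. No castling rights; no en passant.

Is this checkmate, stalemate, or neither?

Black to move; black king on h8.
In check: no.
King squares — g7: attacked by Qg4; h7: attacked by Nf6; g8: attacked by Qg4.
Legal moves for Black: none.
Not in check and no legal moves → stalemate.

stalemate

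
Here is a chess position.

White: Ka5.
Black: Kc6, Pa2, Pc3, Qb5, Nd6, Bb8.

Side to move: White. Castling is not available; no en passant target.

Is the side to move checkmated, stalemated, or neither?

White to move; white king on a5.
In check: yes, from the black queen on b5.
King squares — a4: attacked by Qb5; b4: attacked by Qb5; b5: attacked by Kc6; a6: attacked by Qb5; b6: attacked by Qb5.
Legal moves for White: none.
In check with no legal moves → checkmate.

checkmate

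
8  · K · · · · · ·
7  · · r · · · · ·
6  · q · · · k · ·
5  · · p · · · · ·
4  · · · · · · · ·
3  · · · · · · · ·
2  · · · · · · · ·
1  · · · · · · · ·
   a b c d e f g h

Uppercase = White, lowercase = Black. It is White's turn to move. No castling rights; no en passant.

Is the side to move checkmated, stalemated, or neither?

White to move; white king on b8.
In check: yes, from the black queen on b6.
Legal moves for White: Ka8.
White is in check but has 1 legal move → neither.

neither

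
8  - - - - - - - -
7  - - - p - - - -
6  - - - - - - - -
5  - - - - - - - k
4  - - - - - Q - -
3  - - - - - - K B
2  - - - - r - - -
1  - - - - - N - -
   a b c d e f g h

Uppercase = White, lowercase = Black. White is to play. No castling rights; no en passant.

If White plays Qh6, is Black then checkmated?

After Qh6: black king on h5; in check: yes, from the white queen on h6.
Black has 1 legal reply: Kxh6.
In check but a legal move exists → not checkmate.

no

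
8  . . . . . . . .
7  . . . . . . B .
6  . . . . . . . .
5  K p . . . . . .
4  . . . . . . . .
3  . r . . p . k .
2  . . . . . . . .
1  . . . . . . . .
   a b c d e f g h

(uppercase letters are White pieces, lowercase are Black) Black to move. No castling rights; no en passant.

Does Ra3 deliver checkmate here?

After Ra3: white king on a5; in check: yes, from the black rook on a3.
White has 3 legal replies: Kb6, Kxb5, Kb4.
In check but a legal move exists → not checkmate.

no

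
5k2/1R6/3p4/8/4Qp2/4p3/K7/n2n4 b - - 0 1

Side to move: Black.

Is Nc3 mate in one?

After Nc3: white king on a2; in check: yes, from the black knight on c3.
White has 3 legal replies: Ka3, Kb2, Kxa1.
In check but a legal move exists → not checkmate.

no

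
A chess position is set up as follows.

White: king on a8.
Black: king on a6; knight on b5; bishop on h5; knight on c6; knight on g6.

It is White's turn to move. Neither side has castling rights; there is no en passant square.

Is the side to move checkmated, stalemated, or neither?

stalemate

White to move; white king on a8.
In check: no.
King squares — a7: attacked by Nb5; b7: attacked by Ka6; b8: attacked by Nc6.
Legal moves for White: none.
Not in check and no legal moves → stalemate.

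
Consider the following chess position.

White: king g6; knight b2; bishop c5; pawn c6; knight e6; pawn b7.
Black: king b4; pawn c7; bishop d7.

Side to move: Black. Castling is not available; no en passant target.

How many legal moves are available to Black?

4

Black to move; king on b4.
In check: yes, from the white bishop on c5.
Legal moves: Kb5, Ka5, Kc3, Kb3.
Count: 4.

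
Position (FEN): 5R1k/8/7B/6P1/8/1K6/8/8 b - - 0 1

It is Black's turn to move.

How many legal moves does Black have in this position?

Black to move; king on h8.
In check: yes, from the white rook on f8.
Legal moves: Kh7.
Count: 1.

1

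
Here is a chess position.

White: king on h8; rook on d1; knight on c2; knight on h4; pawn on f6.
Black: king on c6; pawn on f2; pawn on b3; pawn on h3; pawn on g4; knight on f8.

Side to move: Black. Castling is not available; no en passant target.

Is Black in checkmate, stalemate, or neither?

Black to move; black king on c6.
In check: no.
Legal moves for Black: Nh7, Nd7, Ng6+, Ne6, Kc7, Kb7, Kb6, Kc5, Kb5, bxc2, g3, h2, b2, f1=Q, f1=R, f1=B, f1=N.
Black has 17 legal moves and is not in check → neither.

neither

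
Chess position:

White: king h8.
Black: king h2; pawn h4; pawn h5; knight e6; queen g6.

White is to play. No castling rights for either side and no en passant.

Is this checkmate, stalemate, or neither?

White to move; white king on h8.
In check: no.
King squares — g7: attacked by Ne6; h7: attacked by Qg6; g8: attacked by Qg6.
Legal moves for White: none.
Not in check and no legal moves → stalemate.

stalemate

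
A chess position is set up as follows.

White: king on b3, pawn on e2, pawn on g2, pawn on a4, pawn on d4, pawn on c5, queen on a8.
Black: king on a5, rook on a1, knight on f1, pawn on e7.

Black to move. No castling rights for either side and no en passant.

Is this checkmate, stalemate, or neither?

checkmate

Black to move; black king on a5.
In check: yes, from the white queen on a8.
King squares — a4: attacked by Kb3; b4: attacked by Kb3; b5: attacked by Pa4; a6: attacked by Qa8; b6: attacked by Pc5.
Legal moves for Black: none.
In check with no legal moves → checkmate.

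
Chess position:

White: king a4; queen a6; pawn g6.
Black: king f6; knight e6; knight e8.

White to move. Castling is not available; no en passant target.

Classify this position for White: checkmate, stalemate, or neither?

White to move; white king on a4.
In check: no.
Legal moves for White include: Qc8, Qa8, Qb7, Qa7, Qxe6+, Qd6, Qc6, Qb6, Qb5, Qa5, Qc4, Qd3, Qe2, Qf1+, Kb5, Ka5, Kb4, Kb3, ... (list truncated; more exist).
White has legal moves and is not in check → neither.

neither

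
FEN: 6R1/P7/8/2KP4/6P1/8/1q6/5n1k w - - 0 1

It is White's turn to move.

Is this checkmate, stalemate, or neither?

White to move; white king on c5.
In check: no.
Legal moves for White include: Rh8+, Rf8, Re8, Rd8, Rc8, Rb8, Ra8, Rg7, Rg6, Rg5, Kd6, Kc6, Kc4, a8=Q, a8=R, a8=B, a8=N, d6, ... (list truncated; more exist).
White has legal moves and is not in check → neither.

neither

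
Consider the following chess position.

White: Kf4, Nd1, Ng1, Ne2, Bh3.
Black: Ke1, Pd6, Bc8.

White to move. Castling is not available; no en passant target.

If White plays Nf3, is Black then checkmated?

no

After Nf3: black king on e1; in check: yes, from the white knight on f3.
Black has 2 legal replies: Kxe2, Kxd1.
In check but a legal move exists → not checkmate.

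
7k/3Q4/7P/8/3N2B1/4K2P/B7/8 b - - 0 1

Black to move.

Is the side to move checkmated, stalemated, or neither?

stalemate

Black to move; black king on h8.
In check: no.
King squares — g7: attacked by Ph6; h7: attacked by Qd7; g8: attacked by Ba2.
Legal moves for Black: none.
Not in check and no legal moves → stalemate.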